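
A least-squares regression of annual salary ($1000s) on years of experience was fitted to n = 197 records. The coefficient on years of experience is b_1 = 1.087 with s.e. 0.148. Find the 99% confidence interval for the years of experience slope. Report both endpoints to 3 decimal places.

df = n − 2 = 197 − 2 = 195.
t* = t_{0.005, 195} = 2.601276.
Margin = t* × SE = 2.601276 × 0.148 = 0.38499.
CI: 1.087 ± 0.38499 → (0.702, 1.472).
With 99% confidence, each one-unit increase in years of experience is associated with a change of between 0.702 and 1.472 $1000s in annual salary.

(0.702, 1.472)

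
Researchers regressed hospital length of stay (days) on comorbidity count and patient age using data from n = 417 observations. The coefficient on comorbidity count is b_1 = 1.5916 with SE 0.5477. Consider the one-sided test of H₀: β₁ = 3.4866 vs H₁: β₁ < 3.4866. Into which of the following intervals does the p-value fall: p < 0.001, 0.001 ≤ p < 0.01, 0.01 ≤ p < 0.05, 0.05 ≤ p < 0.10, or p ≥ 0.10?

p < 0.001

t = (1.5916 − 3.4866) / 0.5477 = -3.460.
df = n − k − 1 = 417 − 2 − 1 = 414.
One-sided p = P(T_{414} < t) ≈ 0.0003.
So p < 0.001.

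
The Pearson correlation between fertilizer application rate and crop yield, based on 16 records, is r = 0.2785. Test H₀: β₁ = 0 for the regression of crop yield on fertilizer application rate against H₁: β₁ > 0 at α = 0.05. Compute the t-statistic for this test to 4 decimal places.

t = r·√(n − 2)/√(1 − r²) = 0.2785·√14/√0.922438 = 1.0850.
df = n − 2 = 14.
One-sided p ≈ 0.1481, which is ≥ 0.05, so fail to reject H₀.
The data do not give significant evidence of a linear association between fertilizer application rate and crop yield.

t = 1.0850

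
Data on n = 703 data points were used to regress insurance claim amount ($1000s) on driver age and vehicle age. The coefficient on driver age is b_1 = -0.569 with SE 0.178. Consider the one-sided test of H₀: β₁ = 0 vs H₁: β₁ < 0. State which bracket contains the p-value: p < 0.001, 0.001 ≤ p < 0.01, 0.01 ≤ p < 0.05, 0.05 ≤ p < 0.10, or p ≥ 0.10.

p < 0.001

t = -0.569 / 0.178 = -3.197.
df = n − k − 1 = 703 − 2 − 1 = 700.
One-sided p = P(T_{700} < t) ≈ 0.0007.
So p < 0.001.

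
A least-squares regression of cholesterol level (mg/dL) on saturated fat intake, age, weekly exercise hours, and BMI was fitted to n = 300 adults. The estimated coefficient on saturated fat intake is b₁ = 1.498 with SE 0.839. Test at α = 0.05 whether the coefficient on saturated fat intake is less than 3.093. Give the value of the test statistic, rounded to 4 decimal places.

H₀: β₁ = 3.093 vs H₁: β₁ < 3.093.
t = (b₁ − β₁⁰)/SE = (1.498 − 3.093) / 0.839 = -1.9011.
df = n − k − 1 = 300 − 4 − 1 = 295.
One-sided p ≈ 0.0291, which is < 0.05, so reject H₀.
There is evidence that the true slope on saturated fat intake is below 3.093 mg/dL per unit, holding the other predictors fixed.

t = -1.9011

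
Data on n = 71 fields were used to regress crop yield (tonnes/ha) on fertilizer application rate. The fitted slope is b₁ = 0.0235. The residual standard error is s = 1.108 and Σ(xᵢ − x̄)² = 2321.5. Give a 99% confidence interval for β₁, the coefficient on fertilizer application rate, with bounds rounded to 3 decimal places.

SE(b₁) = s/√Sₓₓ = 1.108/√2321.5 = 0.0229962.
df = n − 2 = 69.
t* = t_{0.005, 69} = 2.648977.
Margin = t* × SE = 2.648977 × 0.0229962 = 0.06092.
CI: 0.0235 ± 0.06092 → (-0.037, 0.084).
With 99% confidence, each one-unit increase in fertilizer application rate is associated with a change of between -0.037 and 0.084 tonnes/ha in crop yield.

(-0.037, 0.084)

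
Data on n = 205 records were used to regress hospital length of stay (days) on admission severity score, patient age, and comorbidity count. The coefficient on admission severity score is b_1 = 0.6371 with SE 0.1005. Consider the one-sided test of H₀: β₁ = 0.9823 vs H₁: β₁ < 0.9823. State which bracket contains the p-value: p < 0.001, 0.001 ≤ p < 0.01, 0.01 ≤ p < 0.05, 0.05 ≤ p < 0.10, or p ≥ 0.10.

p < 0.001

t = (0.6371 − 0.9823) / 0.1005 = -3.435.
df = n − k − 1 = 205 − 3 − 1 = 201.
One-sided p = P(T_{201} < t) ≈ 0.0004.
So p < 0.001.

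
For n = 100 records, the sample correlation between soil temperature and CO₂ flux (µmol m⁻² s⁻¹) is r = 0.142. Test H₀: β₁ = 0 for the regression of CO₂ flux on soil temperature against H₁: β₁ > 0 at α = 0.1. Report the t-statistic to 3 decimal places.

t = 1.420

t = r·√(n − 2)/√(1 − r²) = 0.142·√98/√0.979836 = 1.420.
df = n − 2 = 98.
One-sided p ≈ 0.0794, which is < 0.1, so reject H₀.
There is evidence of a linear association between soil temperature and CO₂ flux.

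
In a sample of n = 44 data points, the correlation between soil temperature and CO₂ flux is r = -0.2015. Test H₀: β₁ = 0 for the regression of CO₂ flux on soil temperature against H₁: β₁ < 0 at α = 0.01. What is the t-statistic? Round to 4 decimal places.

t = r·√(n − 2)/√(1 − r²) = -0.2015·√42/√0.959398 = -1.3332.
df = n − 2 = 42.
One-sided p ≈ 0.0948, which is ≥ 0.01, so fail to reject H₀.
The data do not give significant evidence of a linear association between soil temperature and CO₂ flux.

t = -1.3332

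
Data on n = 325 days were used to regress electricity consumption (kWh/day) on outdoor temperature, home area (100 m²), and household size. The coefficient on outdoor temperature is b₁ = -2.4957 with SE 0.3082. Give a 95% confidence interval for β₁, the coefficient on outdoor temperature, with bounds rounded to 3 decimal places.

df = n − k − 1 = 325 − 3 − 1 = 321.
t* = t_{0.025, 321} = 1.967382.
Margin = t* × SE = 1.967382 × 0.3082 = 0.60635.
CI: -2.4957 ± 0.60635 → (-3.102, -1.889).
With 95% confidence, each one-unit increase in outdoor temperature is associated with a change of between -3.102 and -1.889 kWh/day in electricity consumption, holding the other predictors fixed.

(-3.102, -1.889)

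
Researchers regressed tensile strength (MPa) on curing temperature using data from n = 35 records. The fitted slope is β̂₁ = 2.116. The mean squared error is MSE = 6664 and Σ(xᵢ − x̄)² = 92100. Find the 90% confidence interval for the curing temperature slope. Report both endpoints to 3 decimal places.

SE(β̂₁) = √(MSE/Sₓₓ) = √(6664/92100) = 0.268991.
df = n − 2 = 33.
t* = t_{0.05, 33} = 1.69236.
Margin = t* × SE = 1.69236 × 0.268991 = 0.45523.
CI: 2.116 ± 0.45523 → (1.661, 2.571).
With 90% confidence, each one-unit increase in curing temperature is associated with a change of between 1.661 and 2.571 MPa in tensile strength.

(1.661, 2.571)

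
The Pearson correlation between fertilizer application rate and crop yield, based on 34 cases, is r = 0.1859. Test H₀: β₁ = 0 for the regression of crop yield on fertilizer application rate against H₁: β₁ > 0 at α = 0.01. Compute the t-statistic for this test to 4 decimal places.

t = 1.0703

t = r·√(n − 2)/√(1 − r²) = 0.1859·√32/√0.965441 = 1.0703.
df = n − 2 = 32.
One-sided p ≈ 0.1463, which is ≥ 0.01, so fail to reject H₀.
The data do not give significant evidence of a linear association between fertilizer application rate and crop yield.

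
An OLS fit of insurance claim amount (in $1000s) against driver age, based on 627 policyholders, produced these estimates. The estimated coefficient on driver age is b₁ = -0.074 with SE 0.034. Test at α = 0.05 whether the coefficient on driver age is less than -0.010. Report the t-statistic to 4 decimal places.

t = -1.8824

H₀: β₁ = -0.010 vs H₁: β₁ < -0.010.
t = (b₁ − β₁⁰)/SE = (-0.074 − (-0.010)) / 0.034 = -1.8824.
df = n − 2 = 627 − 2 = 625.
One-sided p ≈ 0.0301, which is < 0.05, so reject H₀.
There is evidence that the true slope on driver age is below -0.010 $1000s per unit.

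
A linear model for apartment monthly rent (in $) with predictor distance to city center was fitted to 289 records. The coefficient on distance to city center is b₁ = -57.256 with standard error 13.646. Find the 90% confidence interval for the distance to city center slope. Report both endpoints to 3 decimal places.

(-79.774, -34.738)

df = n − 2 = 289 − 2 = 287.
t* = t_{0.05, 287} = 1.65018.
Margin = t* × SE = 1.65018 × 13.646 = 22.51836.
CI: -57.256 ± 22.51836 → (-79.774, -34.738).
With 90% confidence, each one-unit increase in distance to city center is associated with a change of between -79.774 and -34.738 $ in apartment monthly rent.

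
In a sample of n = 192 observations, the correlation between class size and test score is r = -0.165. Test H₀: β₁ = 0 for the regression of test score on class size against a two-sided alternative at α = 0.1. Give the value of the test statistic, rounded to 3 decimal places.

t = -2.306

t = r·√(n − 2)/√(1 − r²) = -0.165·√190/√0.972775 = -2.306.
df = n − 2 = 190.
Two-sided p ≈ 0.0222, which is < 0.1, so reject H₀.
There is evidence of a linear association between class size and test score.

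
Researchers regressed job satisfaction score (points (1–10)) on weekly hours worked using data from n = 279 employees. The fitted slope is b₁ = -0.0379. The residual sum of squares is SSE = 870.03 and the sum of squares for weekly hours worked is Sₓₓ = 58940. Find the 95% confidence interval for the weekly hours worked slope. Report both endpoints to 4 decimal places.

(-0.0523, -0.0235)

MSE = SSE/(n − 2) = 870.03/277 = 3.1409.
SE(b₁) = √(MSE/Sₓₓ) = √(3.1409/58940) = 0.00729999.
df = n − 2 = 277.
t* = t_{0.025, 277} = 1.968565.
Margin = t* × SE = 1.968565 × 0.00729999 = 0.014371.
CI: -0.0379 ± 0.014371 → (-0.0523, -0.0235).
With 95% confidence, each one-unit increase in weekly hours worked is associated with a change of between -0.0523 and -0.0235 points (1–10) in job satisfaction score.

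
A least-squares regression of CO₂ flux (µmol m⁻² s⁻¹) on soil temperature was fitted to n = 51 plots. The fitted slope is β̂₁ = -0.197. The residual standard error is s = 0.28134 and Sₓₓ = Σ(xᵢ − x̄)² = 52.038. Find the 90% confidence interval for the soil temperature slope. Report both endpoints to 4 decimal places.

(-0.2624, -0.1316)

SE(β̂₁) = s/√Sₓₓ = 0.28134/√52.038 = 0.0390006.
df = n − 2 = 49.
t* = t_{0.05, 49} = 1.676551.
Margin = t* × SE = 1.676551 × 0.0390006 = 0.065386.
CI: -0.197 ± 0.065386 → (-0.2624, -0.1316).
With 90% confidence, each one-unit increase in soil temperature is associated with a change of between -0.2624 and -0.1316 µmol m⁻² s⁻¹ in CO₂ flux.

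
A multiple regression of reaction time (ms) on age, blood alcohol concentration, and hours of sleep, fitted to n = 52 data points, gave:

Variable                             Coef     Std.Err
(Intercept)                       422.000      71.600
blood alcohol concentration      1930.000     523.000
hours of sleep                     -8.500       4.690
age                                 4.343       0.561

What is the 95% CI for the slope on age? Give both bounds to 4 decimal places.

(3.2150, 5.4710)

Read off: b = 4.343, SE = 0.561 for age.
df = n − k − 1 = 52 − 3 − 1 = 48.
t* = t_{0.025, 48} = 2.010635.
Margin = t* × SE = 2.010635 × 0.561 = 1.127966.
CI: 4.343 ± 1.127966 → (3.2150, 5.4710).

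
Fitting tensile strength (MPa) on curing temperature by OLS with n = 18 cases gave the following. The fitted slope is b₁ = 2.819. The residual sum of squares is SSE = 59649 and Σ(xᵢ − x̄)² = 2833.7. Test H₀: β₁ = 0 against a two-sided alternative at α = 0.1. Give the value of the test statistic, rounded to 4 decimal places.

t = 2.4577

MSE = SSE/(n − 2) = 59649/16 = 3728.06.
SE(b₁) = √(MSE/Sₓₓ) = √(3728.06/2833.7) = 1.147.
t = 2.819 / 1.147 = 2.4577.
df = n − 2 = 16.
Two-sided p ≈ 0.0258, which is < 0.1, so reject H₀.
There is evidence that curing temperature is associated with tensile strength.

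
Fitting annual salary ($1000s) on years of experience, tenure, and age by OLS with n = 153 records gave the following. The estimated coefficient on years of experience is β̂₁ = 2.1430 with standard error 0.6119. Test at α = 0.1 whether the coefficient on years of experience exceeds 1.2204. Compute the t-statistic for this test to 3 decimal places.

t = 1.508

H₀: β₁ = 1.2204 vs H₁: β₁ > 1.2204.
t = (β̂₁ − β₁⁰)/SE = (2.1430 − 1.2204) / 0.6119 = 1.508.
df = n − k − 1 = 153 − 3 − 1 = 149.
One-sided p ≈ 0.0669, which is < 0.1, so reject H₀.
There is evidence that the true slope on years of experience exceeds 1.2204 $1000s per unit, holding the other predictors fixed.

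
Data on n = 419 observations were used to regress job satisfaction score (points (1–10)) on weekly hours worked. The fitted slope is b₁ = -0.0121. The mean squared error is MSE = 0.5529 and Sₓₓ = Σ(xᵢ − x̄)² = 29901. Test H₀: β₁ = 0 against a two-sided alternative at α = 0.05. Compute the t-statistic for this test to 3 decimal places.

t = -2.814

SE(b₁) = √(MSE/Sₓₓ) = √(0.5529/29901) = 0.00430012.
t = -0.0121 / 0.00430012 = -2.814.
df = n − 2 = 417.
Two-sided p ≈ 0.0051, which is < 0.05, so reject H₀.
There is evidence that weekly hours worked is associated with job satisfaction score.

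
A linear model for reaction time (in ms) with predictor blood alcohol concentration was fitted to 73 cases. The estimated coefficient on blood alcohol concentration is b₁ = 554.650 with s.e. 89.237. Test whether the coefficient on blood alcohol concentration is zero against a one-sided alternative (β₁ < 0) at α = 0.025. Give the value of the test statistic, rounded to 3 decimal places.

t = 6.215

H₀: β₁ = 0 vs H₁: β₁ < 0.
t = (b₁ − β₁⁰)/SE = 554.650 / 89.237 = 6.215.
df = n − 2 = 73 − 2 = 71.
One-sided p ≈ 1.0000, which is ≥ 0.025, so fail to reject H₀.
The data do not give significant evidence that the true slope on blood alcohol concentration is negative.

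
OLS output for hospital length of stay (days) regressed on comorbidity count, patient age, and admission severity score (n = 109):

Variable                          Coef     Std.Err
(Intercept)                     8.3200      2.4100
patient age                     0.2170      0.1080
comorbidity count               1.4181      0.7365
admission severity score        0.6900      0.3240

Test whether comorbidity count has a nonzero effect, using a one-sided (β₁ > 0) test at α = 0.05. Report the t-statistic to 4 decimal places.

t = 1.9255

Read off: b = 1.4181, SE = 0.7365 for comorbidity count.
H₀: β₁ = 0 vs H₁: β₁ > 0.
t = 1.4181 / 0.7365 = 1.9255.
df = n − k − 1 = 109 − 3 − 1 = 105.
One-sided p ≈ 0.0284, which is < 0.05, so reject H₀.
There is evidence that the true slope on comorbidity count is positive, holding the other predictors fixed.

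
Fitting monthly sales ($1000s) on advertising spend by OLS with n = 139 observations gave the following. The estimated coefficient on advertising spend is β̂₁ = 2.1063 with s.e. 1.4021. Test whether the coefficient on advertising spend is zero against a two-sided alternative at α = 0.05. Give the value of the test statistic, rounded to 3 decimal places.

H₀: β₁ = 0 vs H₁: β₁ ≠ 0.
t = (β̂₁ − β₁⁰)/SE = 2.1063 / 1.4021 = 1.502.
df = n − 2 = 139 − 2 = 137.
Two-sided p ≈ 0.1353, which is ≥ 0.05, so fail to reject H₀.
The data do not give significant evidence of an association between advertising spend and monthly sales.

t = 1.502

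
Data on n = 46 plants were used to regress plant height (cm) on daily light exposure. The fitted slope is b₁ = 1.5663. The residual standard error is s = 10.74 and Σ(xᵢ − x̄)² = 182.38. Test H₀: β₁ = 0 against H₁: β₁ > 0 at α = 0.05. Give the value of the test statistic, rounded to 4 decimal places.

SE(b₁) = s/√Sₓₓ = 10.74/√182.38 = 0.795272.
t = 1.5663 / 0.795272 = 1.9695.
df = n − 2 = 44.
One-sided p ≈ 0.0276, which is < 0.05, so reject H₀.
There is evidence that the true slope on daily light exposure is positive.

t = 1.9695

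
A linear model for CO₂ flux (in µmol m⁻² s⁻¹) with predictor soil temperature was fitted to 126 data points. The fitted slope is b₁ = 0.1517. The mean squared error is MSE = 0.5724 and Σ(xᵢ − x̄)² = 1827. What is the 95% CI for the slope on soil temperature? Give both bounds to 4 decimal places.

SE(b₁) = √(MSE/Sₓₓ) = √(0.5724/1827) = 0.0177003.
df = n − 2 = 124.
t* = t_{0.025, 124} = 1.97928.
Margin = t* × SE = 1.97928 × 0.0177003 = 0.035034.
CI: 0.1517 ± 0.035034 → (0.1167, 0.1867).
With 95% confidence, each one-unit increase in soil temperature is associated with a change of between 0.1167 and 0.1867 µmol m⁻² s⁻¹ in CO₂ flux.

(0.1167, 0.1867)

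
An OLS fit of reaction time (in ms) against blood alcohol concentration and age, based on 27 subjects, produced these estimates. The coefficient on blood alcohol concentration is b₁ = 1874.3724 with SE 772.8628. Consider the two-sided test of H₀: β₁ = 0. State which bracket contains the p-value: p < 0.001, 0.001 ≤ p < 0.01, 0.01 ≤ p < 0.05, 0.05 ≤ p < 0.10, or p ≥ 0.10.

t = 1874.3724 / 772.8628 = 2.425.
df = n − k − 1 = 27 − 2 − 1 = 24.
Two-sided p = 2·P(T_{24} > |t|) ≈ 0.0232.
So 0.01 ≤ p < 0.05.

0.01 ≤ p < 0.05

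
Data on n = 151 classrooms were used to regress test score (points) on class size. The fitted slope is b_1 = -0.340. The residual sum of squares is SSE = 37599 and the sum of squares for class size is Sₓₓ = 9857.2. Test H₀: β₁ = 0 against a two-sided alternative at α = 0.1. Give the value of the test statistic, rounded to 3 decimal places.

MSE = SSE/(n − 2) = 37599/149 = 252.342.
SE(b_1) = √(MSE/Sₓₓ) = √(252.342/9857.2) = 0.159999.
t = -0.340 / 0.159999 = -2.125.
df = n − 2 = 149.
Two-sided p ≈ 0.0352, which is < 0.1, so reject H₀.
There is evidence that class size is associated with test score.

t = -2.125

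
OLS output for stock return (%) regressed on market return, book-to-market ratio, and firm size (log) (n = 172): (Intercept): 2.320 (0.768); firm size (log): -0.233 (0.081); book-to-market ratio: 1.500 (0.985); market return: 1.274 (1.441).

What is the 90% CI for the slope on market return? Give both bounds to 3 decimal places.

(-1.109, 3.657)

Read off: b = 1.274, SE = 1.441 for market return.
df = n − k − 1 = 172 − 3 − 1 = 168.
t* = t_{0.05, 168} = 1.653974.
Margin = t* × SE = 1.653974 × 1.441 = 2.38338.
CI: 1.274 ± 2.38338 → (-1.109, 3.657).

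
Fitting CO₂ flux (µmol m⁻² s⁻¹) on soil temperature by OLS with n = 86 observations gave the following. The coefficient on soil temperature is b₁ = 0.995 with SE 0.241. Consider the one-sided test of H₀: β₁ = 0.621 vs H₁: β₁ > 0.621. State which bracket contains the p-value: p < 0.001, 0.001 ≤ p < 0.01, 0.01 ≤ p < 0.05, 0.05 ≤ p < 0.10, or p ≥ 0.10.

t = (0.995 − 0.621) / 0.241 = 1.552.
df = n − 2 = 86 − 2 = 84.
One-sided p = P(T_{84} > t) ≈ 0.0622.
So 0.05 ≤ p < 0.10.

0.05 ≤ p < 0.10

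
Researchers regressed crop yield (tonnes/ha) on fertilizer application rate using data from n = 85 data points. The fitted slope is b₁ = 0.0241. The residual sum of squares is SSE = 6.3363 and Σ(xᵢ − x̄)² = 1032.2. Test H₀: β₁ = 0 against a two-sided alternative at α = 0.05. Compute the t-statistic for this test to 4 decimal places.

MSE = SSE/(n − 2) = 6.3363/83 = 0.076341.
SE(b₁) = √(MSE/Sₓₓ) = √(0.076341/1032.2) = 0.00859997.
t = 0.0241 / 0.00859997 = 2.8023.
df = n − 2 = 83.
Two-sided p ≈ 0.0063, which is < 0.05, so reject H₀.
There is evidence that fertilizer application rate is associated with crop yield.

t = 2.8023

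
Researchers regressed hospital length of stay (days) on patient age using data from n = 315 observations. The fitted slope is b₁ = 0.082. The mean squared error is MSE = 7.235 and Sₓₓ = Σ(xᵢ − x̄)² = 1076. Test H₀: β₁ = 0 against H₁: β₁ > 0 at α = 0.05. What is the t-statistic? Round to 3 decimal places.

t = 1.000

SE(b₁) = √(MSE/Sₓₓ) = √(7.235/1076) = 0.0819999.
t = 0.082 / 0.0819999 = 1.000.
df = n − 2 = 313.
One-sided p ≈ 0.1590, which is ≥ 0.05, so fail to reject H₀.
The data do not give significant evidence that the true slope on patient age is positive.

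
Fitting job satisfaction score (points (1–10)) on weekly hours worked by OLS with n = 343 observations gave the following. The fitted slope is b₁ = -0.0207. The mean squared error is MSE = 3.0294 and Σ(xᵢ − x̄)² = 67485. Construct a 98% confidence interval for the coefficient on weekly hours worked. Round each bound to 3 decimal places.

(-0.036, -0.005)

SE(b₁) = √(MSE/Sₓₓ) = √(3.0294/67485) = 0.0067.
df = n − 2 = 341.
t* = t_{0.01, 341} = 2.337333.
Margin = t* × SE = 2.337333 × 0.0067 = 0.01566.
CI: -0.0207 ± 0.01566 → (-0.036, -0.005).
With 98% confidence, each one-unit increase in weekly hours worked is associated with a change of between -0.036 and -0.005 points (1–10) in job satisfaction score.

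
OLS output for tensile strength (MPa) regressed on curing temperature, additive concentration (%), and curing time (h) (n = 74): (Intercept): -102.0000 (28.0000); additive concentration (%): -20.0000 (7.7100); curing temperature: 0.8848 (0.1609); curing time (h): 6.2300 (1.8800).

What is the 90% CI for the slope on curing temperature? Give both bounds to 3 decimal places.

Read off: b = 0.8848, SE = 0.1609 for curing temperature.
df = n − k − 1 = 74 − 3 − 1 = 70.
t* = t_{0.05, 70} = 1.666914.
Margin = t* × SE = 1.666914 × 0.1609 = 0.26821.
CI: 0.8848 ± 0.26821 → (0.617, 1.153).

(0.617, 1.153)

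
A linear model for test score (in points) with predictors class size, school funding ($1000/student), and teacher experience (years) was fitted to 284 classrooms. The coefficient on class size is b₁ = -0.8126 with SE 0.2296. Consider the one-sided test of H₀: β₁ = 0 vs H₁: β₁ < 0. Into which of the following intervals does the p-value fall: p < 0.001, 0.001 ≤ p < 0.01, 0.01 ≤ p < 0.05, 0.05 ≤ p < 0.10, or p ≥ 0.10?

p < 0.001

t = -0.8126 / 0.2296 = -3.539.
df = n − k − 1 = 284 − 3 − 1 = 280.
One-sided p = P(T_{280} < t) ≈ 0.0002.
So p < 0.001.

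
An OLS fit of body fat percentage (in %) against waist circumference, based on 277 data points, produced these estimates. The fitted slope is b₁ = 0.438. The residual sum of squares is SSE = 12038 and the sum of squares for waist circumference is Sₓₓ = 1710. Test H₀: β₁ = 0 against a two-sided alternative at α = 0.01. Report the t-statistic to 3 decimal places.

MSE = SSE/(n − 2) = 12038/275 = 43.7745.
SE(b₁) = √(MSE/Sₓₓ) = √(43.7745/1710) = 0.159997.
t = 0.438 / 0.159997 = 2.738.
df = n − 2 = 275.
Two-sided p ≈ 0.0066, which is < 0.01, so reject H₀.
There is evidence that waist circumference is associated with body fat percentage.

t = 2.738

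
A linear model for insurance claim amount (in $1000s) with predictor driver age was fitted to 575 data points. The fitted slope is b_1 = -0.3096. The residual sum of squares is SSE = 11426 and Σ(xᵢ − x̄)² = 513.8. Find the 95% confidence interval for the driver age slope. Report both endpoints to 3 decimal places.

(-0.697, 0.077)

MSE = SSE/(n − 2) = 11426/573 = 19.9407.
SE(b_1) = √(MSE/Sₓₓ) = √(19.9407/513.8) = 0.197003.
df = n − 2 = 573.
t* = t_{0.025, 573} = 1.964113.
Margin = t* × SE = 1.964113 × 0.197003 = 0.38694.
CI: -0.3096 ± 0.38694 → (-0.697, 0.077).
With 95% confidence, each one-unit increase in driver age is associated with a change of between -0.697 and 0.077 $1000s in insurance claim amount.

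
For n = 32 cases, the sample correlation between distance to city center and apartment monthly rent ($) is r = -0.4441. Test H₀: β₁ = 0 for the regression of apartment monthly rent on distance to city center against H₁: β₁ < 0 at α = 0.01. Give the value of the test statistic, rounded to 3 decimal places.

t = -2.715

t = r·√(n − 2)/√(1 − r²) = -0.4441·√30/√0.802775 = -2.715.
df = n − 2 = 30.
One-sided p ≈ 0.0054, which is < 0.01, so reject H₀.
There is evidence of a linear association between distance to city center and apartment monthly rent.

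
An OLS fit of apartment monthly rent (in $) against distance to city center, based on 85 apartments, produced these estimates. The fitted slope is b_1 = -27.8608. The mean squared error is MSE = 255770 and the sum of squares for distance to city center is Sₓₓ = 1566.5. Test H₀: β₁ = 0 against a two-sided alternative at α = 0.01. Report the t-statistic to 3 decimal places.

SE(b_1) = √(MSE/Sₓₓ) = √(255770/1566.5) = 12.7779.
t = -27.8608 / 12.7779 = -2.180.
df = n − 2 = 83.
Two-sided p ≈ 0.0321, which is ≥ 0.01, so fail to reject H₀.
The data do not give significant evidence of an association between distance to city center and apartment monthly rent.

t = -2.180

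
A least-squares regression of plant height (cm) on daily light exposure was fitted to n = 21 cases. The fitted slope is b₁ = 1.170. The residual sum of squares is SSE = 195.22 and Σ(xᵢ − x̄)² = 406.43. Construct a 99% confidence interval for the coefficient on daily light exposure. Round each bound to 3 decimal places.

MSE = SSE/(n − 2) = 195.22/19 = 10.2747.
SE(b₁) = √(MSE/Sₓₓ) = √(10.2747/406.43) = 0.158998.
df = n − 2 = 19.
t* = t_{0.005, 19} = 2.860935.
Margin = t* × SE = 2.860935 × 0.158998 = 0.45488.
CI: 1.170 ± 0.45488 → (0.715, 1.625).
With 99% confidence, each one-unit increase in daily light exposure is associated with a change of between 0.715 and 1.625 cm in plant height.

(0.715, 1.625)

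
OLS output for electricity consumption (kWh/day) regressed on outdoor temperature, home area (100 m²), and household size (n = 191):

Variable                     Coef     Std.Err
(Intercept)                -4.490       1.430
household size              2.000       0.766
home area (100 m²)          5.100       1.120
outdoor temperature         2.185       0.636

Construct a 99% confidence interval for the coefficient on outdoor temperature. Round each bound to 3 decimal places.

(0.530, 3.840)

Read off: b = 2.185, SE = 0.636 for outdoor temperature.
df = n − k − 1 = 191 − 3 − 1 = 187.
t* = t_{0.005, 187} = 2.602376.
Margin = t* × SE = 2.602376 × 0.636 = 1.65511.
CI: 2.185 ± 1.65511 → (0.530, 3.840).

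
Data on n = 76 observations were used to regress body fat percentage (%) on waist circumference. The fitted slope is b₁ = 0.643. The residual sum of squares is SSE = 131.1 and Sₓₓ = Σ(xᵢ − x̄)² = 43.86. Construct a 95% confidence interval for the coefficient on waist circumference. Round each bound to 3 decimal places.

(0.243, 1.043)

MSE = SSE/(n − 2) = 131.1/74 = 1.77162.
SE(b₁) = √(MSE/Sₓₓ) = √(1.77162/43.86) = 0.200979.
df = n − 2 = 74.
t* = t_{0.025, 74} = 1.992543.
Margin = t* × SE = 1.992543 × 0.200979 = 0.40046.
CI: 0.643 ± 0.40046 → (0.243, 1.043).
With 95% confidence, each one-unit increase in waist circumference is associated with a change of between 0.243 and 1.043 % in body fat percentage.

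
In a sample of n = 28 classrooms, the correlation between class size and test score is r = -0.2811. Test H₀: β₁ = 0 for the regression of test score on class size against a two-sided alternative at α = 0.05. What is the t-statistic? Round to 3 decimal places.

t = r·√(n − 2)/√(1 − r²) = -0.2811·√26/√0.920983 = -1.494.
df = n − 2 = 26.
Two-sided p ≈ 0.1473, which is ≥ 0.05, so fail to reject H₀.
The data do not give significant evidence of a linear association between class size and test score.

t = -1.494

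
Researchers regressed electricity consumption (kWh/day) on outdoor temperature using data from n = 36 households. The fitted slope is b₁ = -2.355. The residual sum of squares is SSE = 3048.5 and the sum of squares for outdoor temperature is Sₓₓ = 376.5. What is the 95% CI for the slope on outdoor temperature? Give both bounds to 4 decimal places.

MSE = SSE/(n − 2) = 3048.5/34 = 89.6618.
SE(b₁) = √(MSE/Sₓₓ) = √(89.6618/376.5) = 0.488001.
df = n − 2 = 34.
t* = t_{0.025, 34} = 2.032245.
Margin = t* × SE = 2.032245 × 0.488001 = 0.991738.
CI: -2.355 ± 0.991738 → (-3.3467, -1.3633).
With 95% confidence, each one-unit increase in outdoor temperature is associated with a change of between -3.3467 and -1.3633 kWh/day in electricity consumption.

(-3.3467, -1.3633)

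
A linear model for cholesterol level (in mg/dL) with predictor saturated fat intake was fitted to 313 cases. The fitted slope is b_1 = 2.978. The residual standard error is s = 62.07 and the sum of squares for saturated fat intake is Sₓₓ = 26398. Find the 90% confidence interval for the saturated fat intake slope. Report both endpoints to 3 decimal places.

(2.348, 3.608)

SE(b_1) = s/√Sₓₓ = 62.07/√26398 = 0.382029.
df = n − 2 = 311.
t* = t_{0.05, 311} = 1.649768.
Margin = t* × SE = 1.649768 × 0.382029 = 0.63026.
CI: 2.978 ± 0.63026 → (2.348, 3.608).
With 90% confidence, each one-unit increase in saturated fat intake is associated with a change of between 2.348 and 3.608 mg/dL in cholesterol level.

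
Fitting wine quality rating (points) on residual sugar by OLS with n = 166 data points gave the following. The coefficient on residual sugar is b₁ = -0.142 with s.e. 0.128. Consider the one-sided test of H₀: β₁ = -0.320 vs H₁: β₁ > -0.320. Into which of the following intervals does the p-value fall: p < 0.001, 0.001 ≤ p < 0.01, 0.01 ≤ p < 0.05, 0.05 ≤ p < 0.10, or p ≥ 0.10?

t = (-0.142 − (-0.320)) / 0.128 = 1.391.
df = n − 2 = 166 − 2 = 164.
One-sided p = P(T_{164} > t) ≈ 0.0831.
So 0.05 ≤ p < 0.10.

0.05 ≤ p < 0.10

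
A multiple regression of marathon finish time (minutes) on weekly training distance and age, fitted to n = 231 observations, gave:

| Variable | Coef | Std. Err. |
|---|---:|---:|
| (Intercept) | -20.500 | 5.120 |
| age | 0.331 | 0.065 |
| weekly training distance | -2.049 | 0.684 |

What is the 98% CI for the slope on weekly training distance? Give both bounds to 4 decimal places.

Read off: b = -2.049, SE = 0.684 for weekly training distance.
df = n − k − 1 = 231 − 2 − 1 = 228.
t* = t_{0.01, 228} = 2.342814.
Margin = t* × SE = 2.342814 × 0.684 = 1.602485.
CI: -2.049 ± 1.602485 → (-3.6515, -0.4465).

(-3.6515, -0.4465)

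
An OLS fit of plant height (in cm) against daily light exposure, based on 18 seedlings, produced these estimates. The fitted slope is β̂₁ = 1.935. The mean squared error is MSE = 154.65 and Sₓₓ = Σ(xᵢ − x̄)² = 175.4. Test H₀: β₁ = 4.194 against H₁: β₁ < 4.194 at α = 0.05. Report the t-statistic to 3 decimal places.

SE(β̂₁) = √(MSE/Sₓₓ) = √(154.65/175.4) = 0.938988.
t = (1.935 − 4.194) / 0.938988 = -2.406.
df = n − 2 = 16.
One-sided p ≈ 0.0143, which is < 0.05, so reject H₀.
There is evidence that the true slope on daily light exposure is below 4.194 cm per unit.

t = -2.406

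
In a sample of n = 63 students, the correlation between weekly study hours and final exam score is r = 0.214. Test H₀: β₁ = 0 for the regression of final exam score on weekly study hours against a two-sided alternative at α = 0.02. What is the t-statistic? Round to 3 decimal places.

t = 1.711

t = r·√(n − 2)/√(1 − r²) = 0.214·√61/√0.954204 = 1.711.
df = n − 2 = 61.
Two-sided p ≈ 0.0922, which is ≥ 0.02, so fail to reject H₀.
The data do not give significant evidence of a linear association between weekly study hours and final exam score.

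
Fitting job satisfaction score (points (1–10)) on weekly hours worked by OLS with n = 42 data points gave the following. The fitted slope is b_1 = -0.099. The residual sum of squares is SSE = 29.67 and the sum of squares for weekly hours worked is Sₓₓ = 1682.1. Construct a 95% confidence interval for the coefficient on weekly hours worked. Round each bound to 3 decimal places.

(-0.141, -0.057)

MSE = SSE/(n − 2) = 29.67/40 = 0.74175.
SE(b_1) = √(MSE/Sₓₓ) = √(0.74175/1682.1) = 0.0209992.
df = n − 2 = 40.
t* = t_{0.025, 40} = 2.021075.
Margin = t* × SE = 2.021075 × 0.0209992 = 0.04244.
CI: -0.099 ± 0.04244 → (-0.141, -0.057).
With 95% confidence, each one-unit increase in weekly hours worked is associated with a change of between -0.141 and -0.057 points (1–10) in job satisfaction score.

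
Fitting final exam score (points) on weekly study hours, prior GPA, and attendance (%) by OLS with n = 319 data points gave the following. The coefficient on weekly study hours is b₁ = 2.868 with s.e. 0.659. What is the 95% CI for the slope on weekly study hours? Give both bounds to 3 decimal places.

(1.571, 4.165)

df = n − k − 1 = 319 − 3 − 1 = 315.
t* = t_{0.025, 315} = 1.967524.
Margin = t* × SE = 1.967524 × 0.659 = 1.29660.
CI: 2.868 ± 1.29660 → (1.571, 4.165).
With 95% confidence, each one-unit increase in weekly study hours is associated with a change of between 1.571 and 4.165 points in final exam score, holding the other predictors fixed.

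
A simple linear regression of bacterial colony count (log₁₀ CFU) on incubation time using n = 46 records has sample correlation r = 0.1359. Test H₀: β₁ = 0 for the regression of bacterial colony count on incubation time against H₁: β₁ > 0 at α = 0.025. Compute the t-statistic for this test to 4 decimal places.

t = r·√(n − 2)/√(1 − r²) = 0.1359·√44/√0.981531 = 0.9099.
df = n − 2 = 44.
One-sided p ≈ 0.1839, which is ≥ 0.025, so fail to reject H₀.
The data do not give significant evidence of a linear association between incubation time and bacterial colony count.

t = 0.9099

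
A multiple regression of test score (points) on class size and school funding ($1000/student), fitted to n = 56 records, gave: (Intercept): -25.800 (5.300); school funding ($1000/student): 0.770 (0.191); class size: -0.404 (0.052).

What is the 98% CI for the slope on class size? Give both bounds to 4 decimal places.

(-0.5287, -0.2793)

Read off: b = -0.404, SE = 0.052 for class size.
df = n − k − 1 = 56 − 2 − 1 = 53.
t* = t_{0.01, 53} = 2.39879.
Margin = t* × SE = 2.39879 × 0.052 = 0.124737.
CI: -0.404 ± 0.124737 → (-0.5287, -0.2793).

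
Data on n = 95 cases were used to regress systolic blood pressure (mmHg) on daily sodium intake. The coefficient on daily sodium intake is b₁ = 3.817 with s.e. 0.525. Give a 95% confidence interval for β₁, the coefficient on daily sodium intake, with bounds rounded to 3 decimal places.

(2.774, 4.860)

df = n − 2 = 95 − 2 = 93.
t* = t_{0.025, 93} = 1.985802.
Margin = t* × SE = 1.985802 × 0.525 = 1.04255.
CI: 3.817 ± 1.04255 → (2.774, 4.860).
With 95% confidence, each one-unit increase in daily sodium intake is associated with a change of between 2.774 and 4.860 mmHg in systolic blood pressure.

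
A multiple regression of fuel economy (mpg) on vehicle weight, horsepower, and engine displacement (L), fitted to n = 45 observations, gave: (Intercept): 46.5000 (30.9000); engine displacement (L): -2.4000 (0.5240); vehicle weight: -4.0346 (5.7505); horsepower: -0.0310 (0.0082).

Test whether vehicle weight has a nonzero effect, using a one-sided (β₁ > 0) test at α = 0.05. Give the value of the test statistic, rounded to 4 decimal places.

Read off: b = -4.0346, SE = 5.7505 for vehicle weight.
H₀: β₁ = 0 vs H₁: β₁ > 0.
t = -4.0346 / 5.7505 = -0.7016.
df = n − k − 1 = 45 − 3 − 1 = 41.
One-sided p ≈ 0.7566, which is ≥ 0.05, so fail to reject H₀.
The data do not give significant evidence that the true slope on vehicle weight is positive, holding the other predictors fixed.

t = -0.7016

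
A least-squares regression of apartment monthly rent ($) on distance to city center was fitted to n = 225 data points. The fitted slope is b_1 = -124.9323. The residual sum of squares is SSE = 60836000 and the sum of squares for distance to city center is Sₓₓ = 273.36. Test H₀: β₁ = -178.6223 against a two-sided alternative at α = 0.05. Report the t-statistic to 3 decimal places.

MSE = SSE/(n − 2) = 60836000/223 = 272807.
SE(b_1) = √(MSE/Sₓₓ) = √(272807/273.36) = 31.5908.
t = (-124.9323 − (-178.6223)) / 31.5908 = 1.700.
df = n − 2 = 223.
Two-sided p ≈ 0.0906, which is ≥ 0.05, so fail to reject H₀.
The data are consistent with a true slope of -178.6223 $ per unit of distance to city center.

t = 1.700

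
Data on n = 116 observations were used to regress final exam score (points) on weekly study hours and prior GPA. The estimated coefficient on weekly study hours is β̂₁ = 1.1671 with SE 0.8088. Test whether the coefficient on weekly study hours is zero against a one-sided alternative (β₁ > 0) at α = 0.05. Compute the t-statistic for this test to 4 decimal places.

t = 1.4430

H₀: β₁ = 0 vs H₁: β₁ > 0.
t = (β̂₁ − β₁⁰)/SE = 1.1671 / 0.8088 = 1.4430.
df = n − k − 1 = 116 − 2 − 1 = 113.
One-sided p ≈ 0.0759, which is ≥ 0.05, so fail to reject H₀.
The data do not give significant evidence that the true slope on weekly study hours is positive, holding the other predictors fixed.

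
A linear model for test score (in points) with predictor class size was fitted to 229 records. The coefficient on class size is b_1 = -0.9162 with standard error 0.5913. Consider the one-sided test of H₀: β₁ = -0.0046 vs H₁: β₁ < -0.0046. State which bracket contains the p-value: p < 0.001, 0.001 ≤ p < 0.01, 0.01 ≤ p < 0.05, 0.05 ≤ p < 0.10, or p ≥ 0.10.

0.05 ≤ p < 0.10

t = (-0.9162 − (-0.0046)) / 0.5913 = -1.542.
df = n − 2 = 229 − 2 = 227.
One-sided p = P(T_{227} < t) ≈ 0.0623.
So 0.05 ≤ p < 0.10.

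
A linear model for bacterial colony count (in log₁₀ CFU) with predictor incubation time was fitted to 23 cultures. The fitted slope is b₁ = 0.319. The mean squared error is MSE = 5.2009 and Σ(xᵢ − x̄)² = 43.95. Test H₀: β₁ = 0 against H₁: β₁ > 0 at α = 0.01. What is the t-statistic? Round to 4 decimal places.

t = 0.9273

SE(b₁) = √(MSE/Sₓₓ) = √(5.2009/43.95) = 0.344001.
t = 0.319 / 0.344001 = 0.9273.
df = n − 2 = 21.
One-sided p ≈ 0.1821, which is ≥ 0.01, so fail to reject H₀.
The data do not give significant evidence that the true slope on incubation time is positive.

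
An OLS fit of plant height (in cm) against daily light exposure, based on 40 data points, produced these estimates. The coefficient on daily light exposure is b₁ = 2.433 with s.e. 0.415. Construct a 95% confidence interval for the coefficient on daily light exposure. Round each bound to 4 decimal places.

df = n − 2 = 40 − 2 = 38.
t* = t_{0.025, 38} = 2.024394.
Margin = t* × SE = 2.024394 × 0.415 = 0.840124.
CI: 2.433 ± 0.840124 → (1.5929, 3.2731).
With 95% confidence, each one-unit increase in daily light exposure is associated with a change of between 1.5929 and 3.2731 cm in plant height.

(1.5929, 3.2731)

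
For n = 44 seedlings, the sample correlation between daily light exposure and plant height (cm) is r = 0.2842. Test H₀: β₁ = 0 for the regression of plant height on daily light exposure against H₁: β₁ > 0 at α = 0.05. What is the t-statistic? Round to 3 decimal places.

t = r·√(n − 2)/√(1 − r²) = 0.2842·√42/√0.91923 = 1.921.
df = n − 2 = 42.
One-sided p ≈ 0.0308, which is < 0.05, so reject H₀.
There is evidence of a linear association between daily light exposure and plant height.

t = 1.921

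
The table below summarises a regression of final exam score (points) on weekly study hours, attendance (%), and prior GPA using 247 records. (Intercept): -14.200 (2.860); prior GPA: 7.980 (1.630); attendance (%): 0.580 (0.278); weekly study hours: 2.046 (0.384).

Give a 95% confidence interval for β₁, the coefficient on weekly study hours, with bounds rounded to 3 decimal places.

(1.290, 2.802)

Read off: b = 2.046, SE = 0.384 for weekly study hours.
df = n − k − 1 = 247 − 3 − 1 = 243.
t* = t_{0.025, 243} = 1.969774.
Margin = t* × SE = 1.969774 × 0.384 = 0.75639.
CI: 2.046 ± 0.75639 → (1.290, 2.802).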